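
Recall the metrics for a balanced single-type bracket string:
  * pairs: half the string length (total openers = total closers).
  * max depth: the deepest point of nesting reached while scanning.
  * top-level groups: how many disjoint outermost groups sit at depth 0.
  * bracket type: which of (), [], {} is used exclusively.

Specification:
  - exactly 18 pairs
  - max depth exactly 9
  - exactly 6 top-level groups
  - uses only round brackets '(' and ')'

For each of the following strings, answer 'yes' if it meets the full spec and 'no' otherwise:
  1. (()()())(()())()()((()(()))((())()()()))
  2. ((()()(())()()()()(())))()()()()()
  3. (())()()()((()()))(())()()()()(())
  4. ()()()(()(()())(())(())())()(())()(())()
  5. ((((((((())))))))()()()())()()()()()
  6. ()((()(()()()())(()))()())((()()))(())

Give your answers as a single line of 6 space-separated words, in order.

Answer: no no no no yes no

Derivation:
String 1 '(()()())(()())()()((()(()))((())()()()))': depth seq [1 2 1 2 1 2 1 0 1 2 1 2 1 0 1 0 1 0 1 2 3 2 3 4 3 2 1 2 3 4 3 2 3 2 3 2 3 2 1 0]
  -> pairs=20 depth=4 groups=5 -> no
String 2 '((()()(())()()()()(())))()()()()()': depth seq [1 2 3 2 3 2 3 4 3 2 3 2 3 2 3 2 3 2 3 4 3 2 1 0 1 0 1 0 1 0 1 0 1 0]
  -> pairs=17 depth=4 groups=6 -> no
String 3 '(())()()()((()()))(())()()()()(())': depth seq [1 2 1 0 1 0 1 0 1 0 1 2 3 2 3 2 1 0 1 2 1 0 1 0 1 0 1 0 1 0 1 2 1 0]
  -> pairs=17 depth=3 groups=11 -> no
String 4 '()()()(()(()())(())(())())()(())()(())()': depth seq [1 0 1 0 1 0 1 2 1 2 3 2 3 2 1 2 3 2 1 2 3 2 1 2 1 0 1 0 1 2 1 0 1 0 1 2 1 0 1 0]
  -> pairs=20 depth=3 groups=9 -> no
String 5 '((((((((())))))))()()()())()()()()()': depth seq [1 2 3 4 5 6 7 8 9 8 7 6 5 4 3 2 1 2 1 2 1 2 1 2 1 0 1 0 1 0 1 0 1 0 1 0]
  -> pairs=18 depth=9 groups=6 -> yes
String 6 '()((()(()()()())(()))()())((()()))(())': depth seq [1 0 1 2 3 2 3 4 3 4 3 4 3 4 3 2 3 4 3 2 1 2 1 2 1 0 1 2 3 2 3 2 1 0 1 2 1 0]
  -> pairs=19 depth=4 groups=4 -> no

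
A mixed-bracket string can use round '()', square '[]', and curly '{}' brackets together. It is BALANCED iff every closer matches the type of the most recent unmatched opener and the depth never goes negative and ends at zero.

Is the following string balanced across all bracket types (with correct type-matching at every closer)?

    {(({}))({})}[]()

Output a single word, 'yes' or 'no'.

Answer: yes

Derivation:
pos 0: push '{'; stack = {
pos 1: push '('; stack = {(
pos 2: push '('; stack = {((
pos 3: push '{'; stack = {(({
pos 4: '}' matches '{'; pop; stack = {((
pos 5: ')' matches '('; pop; stack = {(
pos 6: ')' matches '('; pop; stack = {
pos 7: push '('; stack = {(
pos 8: push '{'; stack = {({
pos 9: '}' matches '{'; pop; stack = {(
pos 10: ')' matches '('; pop; stack = {
pos 11: '}' matches '{'; pop; stack = (empty)
pos 12: push '['; stack = [
pos 13: ']' matches '['; pop; stack = (empty)
pos 14: push '('; stack = (
pos 15: ')' matches '('; pop; stack = (empty)
end: stack empty → VALID
Verdict: properly nested → yes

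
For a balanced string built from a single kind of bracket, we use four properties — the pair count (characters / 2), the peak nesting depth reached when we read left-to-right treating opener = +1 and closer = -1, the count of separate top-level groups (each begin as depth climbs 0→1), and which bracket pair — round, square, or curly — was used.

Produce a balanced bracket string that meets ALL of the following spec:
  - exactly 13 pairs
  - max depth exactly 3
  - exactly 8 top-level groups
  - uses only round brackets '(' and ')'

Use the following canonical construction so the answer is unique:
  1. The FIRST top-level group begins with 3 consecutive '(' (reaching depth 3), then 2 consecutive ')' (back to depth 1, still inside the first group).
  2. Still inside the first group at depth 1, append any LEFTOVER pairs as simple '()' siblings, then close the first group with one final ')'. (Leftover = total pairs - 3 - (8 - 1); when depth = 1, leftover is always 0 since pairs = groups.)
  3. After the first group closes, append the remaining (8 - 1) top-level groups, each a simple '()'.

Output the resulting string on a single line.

Answer: ((())()()())()()()()()()()

Derivation:
Spec: pairs=13 depth=3 groups=8
Leftover pairs = 13 - 3 - (8-1) = 3
First group: deep chain of depth 3 + 3 sibling pairs
Remaining 7 groups: simple '()' each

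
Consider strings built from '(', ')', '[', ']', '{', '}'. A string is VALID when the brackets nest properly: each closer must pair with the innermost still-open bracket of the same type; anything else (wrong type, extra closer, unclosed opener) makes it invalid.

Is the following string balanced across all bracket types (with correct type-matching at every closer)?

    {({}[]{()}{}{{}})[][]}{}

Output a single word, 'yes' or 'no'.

pos 0: push '{'; stack = {
pos 1: push '('; stack = {(
pos 2: push '{'; stack = {({
pos 3: '}' matches '{'; pop; stack = {(
pos 4: push '['; stack = {([
pos 5: ']' matches '['; pop; stack = {(
pos 6: push '{'; stack = {({
pos 7: push '('; stack = {({(
pos 8: ')' matches '('; pop; stack = {({
pos 9: '}' matches '{'; pop; stack = {(
pos 10: push '{'; stack = {({
pos 11: '}' matches '{'; pop; stack = {(
pos 12: push '{'; stack = {({
pos 13: push '{'; stack = {({{
pos 14: '}' matches '{'; pop; stack = {({
pos 15: '}' matches '{'; pop; stack = {(
pos 16: ')' matches '('; pop; stack = {
pos 17: push '['; stack = {[
pos 18: ']' matches '['; pop; stack = {
pos 19: push '['; stack = {[
pos 20: ']' matches '['; pop; stack = {
pos 21: '}' matches '{'; pop; stack = (empty)
pos 22: push '{'; stack = {
pos 23: '}' matches '{'; pop; stack = (empty)
end: stack empty → VALID
Verdict: properly nested → yes

Answer: yes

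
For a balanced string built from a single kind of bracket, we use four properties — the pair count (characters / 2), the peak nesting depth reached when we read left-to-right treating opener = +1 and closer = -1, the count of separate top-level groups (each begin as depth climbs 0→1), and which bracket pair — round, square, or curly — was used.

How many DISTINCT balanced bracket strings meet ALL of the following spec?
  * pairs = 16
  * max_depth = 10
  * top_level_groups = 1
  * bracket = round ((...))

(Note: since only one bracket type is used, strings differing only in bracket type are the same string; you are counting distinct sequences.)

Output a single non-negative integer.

Spec: pairs=16 depth=10 groups=1
Count(depth <= 10) = 9603089
Count(depth <= 9) = 9358677
Count(depth == 10) = 9603089 - 9358677 = 244412

Answer: 244412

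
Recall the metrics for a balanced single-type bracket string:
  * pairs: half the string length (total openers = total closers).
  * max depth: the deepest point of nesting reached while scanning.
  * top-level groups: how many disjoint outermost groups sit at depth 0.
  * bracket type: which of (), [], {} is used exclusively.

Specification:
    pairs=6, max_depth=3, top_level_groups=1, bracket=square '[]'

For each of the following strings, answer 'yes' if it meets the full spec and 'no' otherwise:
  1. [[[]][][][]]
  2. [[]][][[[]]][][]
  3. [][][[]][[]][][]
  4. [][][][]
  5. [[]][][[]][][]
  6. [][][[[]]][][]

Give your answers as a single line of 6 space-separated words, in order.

String 1 '[[[]][][][]]': depth seq [1 2 3 2 1 2 1 2 1 2 1 0]
  -> pairs=6 depth=3 groups=1 -> yes
String 2 '[[]][][[[]]][][]': depth seq [1 2 1 0 1 0 1 2 3 2 1 0 1 0 1 0]
  -> pairs=8 depth=3 groups=5 -> no
String 3 '[][][[]][[]][][]': depth seq [1 0 1 0 1 2 1 0 1 2 1 0 1 0 1 0]
  -> pairs=8 depth=2 groups=6 -> no
String 4 '[][][][]': depth seq [1 0 1 0 1 0 1 0]
  -> pairs=4 depth=1 groups=4 -> no
String 5 '[[]][][[]][][]': depth seq [1 2 1 0 1 0 1 2 1 0 1 0 1 0]
  -> pairs=7 depth=2 groups=5 -> no
String 6 '[][][[[]]][][]': depth seq [1 0 1 0 1 2 3 2 1 0 1 0 1 0]
  -> pairs=7 depth=3 groups=5 -> no

Answer: yes no no no no no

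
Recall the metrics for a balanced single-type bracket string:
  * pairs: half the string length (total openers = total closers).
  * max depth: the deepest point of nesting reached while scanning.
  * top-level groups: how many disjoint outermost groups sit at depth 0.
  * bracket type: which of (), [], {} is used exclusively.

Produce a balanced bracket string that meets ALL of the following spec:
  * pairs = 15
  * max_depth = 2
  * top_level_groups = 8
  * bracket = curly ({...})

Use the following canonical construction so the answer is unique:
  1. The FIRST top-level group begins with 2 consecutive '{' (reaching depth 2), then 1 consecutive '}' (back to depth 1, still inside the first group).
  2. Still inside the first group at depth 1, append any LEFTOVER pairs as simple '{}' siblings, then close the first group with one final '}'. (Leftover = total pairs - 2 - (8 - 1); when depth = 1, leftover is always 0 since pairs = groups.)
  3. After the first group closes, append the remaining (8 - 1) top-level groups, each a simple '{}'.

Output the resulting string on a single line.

Spec: pairs=15 depth=2 groups=8
Leftover pairs = 15 - 2 - (8-1) = 6
First group: deep chain of depth 2 + 6 sibling pairs
Remaining 7 groups: simple '{}' each

Answer: {{}{}{}{}{}{}{}}{}{}{}{}{}{}{}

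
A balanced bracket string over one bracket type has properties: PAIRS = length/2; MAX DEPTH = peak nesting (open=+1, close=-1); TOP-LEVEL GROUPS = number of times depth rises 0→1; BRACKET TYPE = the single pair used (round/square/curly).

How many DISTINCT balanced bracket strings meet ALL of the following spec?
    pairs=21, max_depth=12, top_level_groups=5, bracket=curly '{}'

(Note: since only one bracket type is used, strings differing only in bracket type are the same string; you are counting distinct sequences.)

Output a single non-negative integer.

Spec: pairs=21 depth=12 groups=5
Count(depth <= 12) = 1739743275
Count(depth <= 11) = 1738637940
Count(depth == 12) = 1739743275 - 1738637940 = 1105335

Answer: 1105335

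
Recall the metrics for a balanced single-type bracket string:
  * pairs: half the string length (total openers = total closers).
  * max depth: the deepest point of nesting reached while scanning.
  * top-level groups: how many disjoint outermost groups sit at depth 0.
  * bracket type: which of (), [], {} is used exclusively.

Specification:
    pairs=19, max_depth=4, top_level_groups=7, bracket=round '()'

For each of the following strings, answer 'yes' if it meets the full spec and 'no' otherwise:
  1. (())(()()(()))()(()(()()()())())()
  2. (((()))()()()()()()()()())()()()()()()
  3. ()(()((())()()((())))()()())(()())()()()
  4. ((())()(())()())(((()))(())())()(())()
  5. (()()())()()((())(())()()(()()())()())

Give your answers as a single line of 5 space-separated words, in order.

String 1 '(())(()()(()))()(()(()()()())())()': depth seq [1 2 1 0 1 2 1 2 1 2 3 2 1 0 1 0 1 2 1 2 3 2 3 2 3 2 3 2 1 2 1 0 1 0]
  -> pairs=17 depth=3 groups=5 -> no
String 2 '(((()))()()()()()()()()())()()()()()()': depth seq [1 2 3 4 3 2 1 2 1 2 1 2 1 2 1 2 1 2 1 2 1 2 1 2 1 0 1 0 1 0 1 0 1 0 1 0 1 0]
  -> pairs=19 depth=4 groups=7 -> yes
String 3 '()(()((())()()((())))()()())(()())()()()': depth seq [1 0 1 2 1 2 3 4 3 2 3 2 3 2 3 4 5 4 3 2 1 2 1 2 1 2 1 0 1 2 1 2 1 0 1 0 1 0 1 0]
  -> pairs=20 depth=5 groups=6 -> no
String 4 '((())()(())()())(((()))(())())()(())()': depth seq [1 2 3 2 1 2 1 2 3 2 1 2 1 2 1 0 1 2 3 4 3 2 1 2 3 2 1 2 1 0 1 0 1 2 1 0 1 0]
  -> pairs=19 depth=4 groups=5 -> no
String 5 '(()()())()()((())(())()()(()()())()())': depth seq [1 2 1 2 1 2 1 0 1 0 1 0 1 2 3 2 1 2 3 2 1 2 1 2 1 2 3 2 3 2 3 2 1 2 1 2 1 0]
  -> pairs=19 depth=3 groups=4 -> no

Answer: no yes no no no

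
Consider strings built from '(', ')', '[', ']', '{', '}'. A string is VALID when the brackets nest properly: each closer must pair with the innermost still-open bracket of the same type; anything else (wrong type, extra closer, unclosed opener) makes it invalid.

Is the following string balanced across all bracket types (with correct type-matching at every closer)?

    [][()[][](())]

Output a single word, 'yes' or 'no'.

Answer: yes

Derivation:
pos 0: push '['; stack = [
pos 1: ']' matches '['; pop; stack = (empty)
pos 2: push '['; stack = [
pos 3: push '('; stack = [(
pos 4: ')' matches '('; pop; stack = [
pos 5: push '['; stack = [[
pos 6: ']' matches '['; pop; stack = [
pos 7: push '['; stack = [[
pos 8: ']' matches '['; pop; stack = [
pos 9: push '('; stack = [(
pos 10: push '('; stack = [((
pos 11: ')' matches '('; pop; stack = [(
pos 12: ')' matches '('; pop; stack = [
pos 13: ']' matches '['; pop; stack = (empty)
end: stack empty → VALID
Verdict: properly nested → yes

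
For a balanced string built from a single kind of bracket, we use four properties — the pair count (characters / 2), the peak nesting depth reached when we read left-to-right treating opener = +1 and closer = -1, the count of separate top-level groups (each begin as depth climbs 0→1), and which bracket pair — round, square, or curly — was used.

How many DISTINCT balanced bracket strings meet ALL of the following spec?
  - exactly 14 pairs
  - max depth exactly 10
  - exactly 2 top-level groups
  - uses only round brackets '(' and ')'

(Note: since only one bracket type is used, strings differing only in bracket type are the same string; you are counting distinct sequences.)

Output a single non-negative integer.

Spec: pairs=14 depth=10 groups=2
Count(depth <= 10) = 742398
Count(depth <= 9) = 739450
Count(depth == 10) = 742398 - 739450 = 2948

Answer: 2948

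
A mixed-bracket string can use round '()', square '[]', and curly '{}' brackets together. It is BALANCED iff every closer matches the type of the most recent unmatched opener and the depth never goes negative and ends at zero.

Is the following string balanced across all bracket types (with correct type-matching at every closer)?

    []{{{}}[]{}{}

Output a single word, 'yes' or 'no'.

Answer: no

Derivation:
pos 0: push '['; stack = [
pos 1: ']' matches '['; pop; stack = (empty)
pos 2: push '{'; stack = {
pos 3: push '{'; stack = {{
pos 4: push '{'; stack = {{{
pos 5: '}' matches '{'; pop; stack = {{
pos 6: '}' matches '{'; pop; stack = {
pos 7: push '['; stack = {[
pos 8: ']' matches '['; pop; stack = {
pos 9: push '{'; stack = {{
pos 10: '}' matches '{'; pop; stack = {
pos 11: push '{'; stack = {{
pos 12: '}' matches '{'; pop; stack = {
end: stack still non-empty ({) → INVALID
Verdict: unclosed openers at end: { → no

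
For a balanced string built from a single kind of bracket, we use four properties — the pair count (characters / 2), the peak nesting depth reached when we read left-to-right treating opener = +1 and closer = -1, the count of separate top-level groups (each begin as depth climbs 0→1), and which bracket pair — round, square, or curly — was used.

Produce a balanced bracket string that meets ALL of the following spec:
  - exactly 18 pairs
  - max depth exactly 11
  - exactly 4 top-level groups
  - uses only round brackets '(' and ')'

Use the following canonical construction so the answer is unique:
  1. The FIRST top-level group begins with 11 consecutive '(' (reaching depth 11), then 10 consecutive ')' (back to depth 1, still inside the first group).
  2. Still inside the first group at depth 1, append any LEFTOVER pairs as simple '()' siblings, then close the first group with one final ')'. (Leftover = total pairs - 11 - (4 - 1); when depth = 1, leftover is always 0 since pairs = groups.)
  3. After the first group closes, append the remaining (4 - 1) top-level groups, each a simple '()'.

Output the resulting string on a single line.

Spec: pairs=18 depth=11 groups=4
Leftover pairs = 18 - 11 - (4-1) = 4
First group: deep chain of depth 11 + 4 sibling pairs
Remaining 3 groups: simple '()' each

Answer: ((((((((((())))))))))()()()())()()()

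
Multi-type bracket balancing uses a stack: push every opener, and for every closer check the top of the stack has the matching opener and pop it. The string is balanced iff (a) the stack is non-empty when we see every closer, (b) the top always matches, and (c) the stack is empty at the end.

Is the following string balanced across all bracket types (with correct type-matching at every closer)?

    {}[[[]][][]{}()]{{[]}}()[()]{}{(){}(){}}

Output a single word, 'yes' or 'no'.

pos 0: push '{'; stack = {
pos 1: '}' matches '{'; pop; stack = (empty)
pos 2: push '['; stack = [
pos 3: push '['; stack = [[
pos 4: push '['; stack = [[[
pos 5: ']' matches '['; pop; stack = [[
pos 6: ']' matches '['; pop; stack = [
pos 7: push '['; stack = [[
pos 8: ']' matches '['; pop; stack = [
pos 9: push '['; stack = [[
pos 10: ']' matches '['; pop; stack = [
pos 11: push '{'; stack = [{
pos 12: '}' matches '{'; pop; stack = [
pos 13: push '('; stack = [(
pos 14: ')' matches '('; pop; stack = [
pos 15: ']' matches '['; pop; stack = (empty)
pos 16: push '{'; stack = {
pos 17: push '{'; stack = {{
pos 18: push '['; stack = {{[
pos 19: ']' matches '['; pop; stack = {{
pos 20: '}' matches '{'; pop; stack = {
pos 21: '}' matches '{'; pop; stack = (empty)
pos 22: push '('; stack = (
pos 23: ')' matches '('; pop; stack = (empty)
pos 24: push '['; stack = [
pos 25: push '('; stack = [(
pos 26: ')' matches '('; pop; stack = [
pos 27: ']' matches '['; pop; stack = (empty)
pos 28: push '{'; stack = {
pos 29: '}' matches '{'; pop; stack = (empty)
pos 30: push '{'; stack = {
pos 31: push '('; stack = {(
pos 32: ')' matches '('; pop; stack = {
pos 33: push '{'; stack = {{
pos 34: '}' matches '{'; pop; stack = {
pos 35: push '('; stack = {(
pos 36: ')' matches '('; pop; stack = {
pos 37: push '{'; stack = {{
pos 38: '}' matches '{'; pop; stack = {
pos 39: '}' matches '{'; pop; stack = (empty)
end: stack empty → VALID
Verdict: properly nested → yes

Answer: yes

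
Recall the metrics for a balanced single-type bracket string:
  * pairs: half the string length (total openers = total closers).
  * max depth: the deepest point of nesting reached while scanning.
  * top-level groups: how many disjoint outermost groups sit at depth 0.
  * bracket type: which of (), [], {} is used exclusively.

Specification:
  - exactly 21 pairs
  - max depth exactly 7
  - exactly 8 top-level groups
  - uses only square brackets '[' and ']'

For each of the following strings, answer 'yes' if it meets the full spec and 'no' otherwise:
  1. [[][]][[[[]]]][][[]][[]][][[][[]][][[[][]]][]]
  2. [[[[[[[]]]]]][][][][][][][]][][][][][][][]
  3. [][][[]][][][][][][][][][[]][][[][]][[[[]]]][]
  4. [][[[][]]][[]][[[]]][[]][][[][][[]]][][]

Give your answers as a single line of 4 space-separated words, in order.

String 1 '[[][]][[[[]]]][][[]][[]][][[][[]][][[[][]]][]]': depth seq [1 2 1 2 1 0 1 2 3 4 3 2 1 0 1 0 1 2 1 0 1 2 1 0 1 0 1 2 1 2 3 2 1 2 1 2 3 4 3 4 3 2 1 2 1 0]
  -> pairs=23 depth=4 groups=7 -> no
String 2 '[[[[[[[]]]]]][][][][][][][]][][][][][][][]': depth seq [1 2 3 4 5 6 7 6 5 4 3 2 1 2 1 2 1 2 1 2 1 2 1 2 1 2 1 0 1 0 1 0 1 0 1 0 1 0 1 0 1 0]
  -> pairs=21 depth=7 groups=8 -> yes
String 3 '[][][[]][][][][][][][][][[]][][[][]][[[[]]]][]': depth seq [1 0 1 0 1 2 1 0 1 0 1 0 1 0 1 0 1 0 1 0 1 0 1 0 1 2 1 0 1 0 1 2 1 2 1 0 1 2 3 4 3 2 1 0 1 0]
  -> pairs=23 depth=4 groups=16 -> no
String 4 '[][[[][]]][[]][[[]]][[]][][[][][[]]][][]': depth seq [1 0 1 2 3 2 3 2 1 0 1 2 1 0 1 2 3 2 1 0 1 2 1 0 1 0 1 2 1 2 1 2 3 2 1 0 1 0 1 0]
  -> pairs=20 depth=3 groups=9 -> no

Answer: no yes no no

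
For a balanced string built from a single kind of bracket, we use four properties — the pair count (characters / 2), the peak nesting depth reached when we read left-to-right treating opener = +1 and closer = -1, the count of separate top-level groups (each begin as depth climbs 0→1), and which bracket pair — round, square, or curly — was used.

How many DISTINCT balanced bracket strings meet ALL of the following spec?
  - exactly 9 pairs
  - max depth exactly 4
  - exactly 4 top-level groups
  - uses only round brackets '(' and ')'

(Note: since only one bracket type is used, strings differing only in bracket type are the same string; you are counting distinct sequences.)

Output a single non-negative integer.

Answer: 168

Derivation:
Spec: pairs=9 depth=4 groups=4
Count(depth <= 4) = 528
Count(depth <= 3) = 360
Count(depth == 4) = 528 - 360 = 168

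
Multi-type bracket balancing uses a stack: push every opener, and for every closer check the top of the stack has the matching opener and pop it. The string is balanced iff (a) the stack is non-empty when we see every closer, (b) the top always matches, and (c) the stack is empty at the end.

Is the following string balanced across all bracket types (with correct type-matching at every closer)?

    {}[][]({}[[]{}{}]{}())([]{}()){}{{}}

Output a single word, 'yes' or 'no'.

pos 0: push '{'; stack = {
pos 1: '}' matches '{'; pop; stack = (empty)
pos 2: push '['; stack = [
pos 3: ']' matches '['; pop; stack = (empty)
pos 4: push '['; stack = [
pos 5: ']' matches '['; pop; stack = (empty)
pos 6: push '('; stack = (
pos 7: push '{'; stack = ({
pos 8: '}' matches '{'; pop; stack = (
pos 9: push '['; stack = ([
pos 10: push '['; stack = ([[
pos 11: ']' matches '['; pop; stack = ([
pos 12: push '{'; stack = ([{
pos 13: '}' matches '{'; pop; stack = ([
pos 14: push '{'; stack = ([{
pos 15: '}' matches '{'; pop; stack = ([
pos 16: ']' matches '['; pop; stack = (
pos 17: push '{'; stack = ({
pos 18: '}' matches '{'; pop; stack = (
pos 19: push '('; stack = ((
pos 20: ')' matches '('; pop; stack = (
pos 21: ')' matches '('; pop; stack = (empty)
pos 22: push '('; stack = (
pos 23: push '['; stack = ([
pos 24: ']' matches '['; pop; stack = (
pos 25: push '{'; stack = ({
pos 26: '}' matches '{'; pop; stack = (
pos 27: push '('; stack = ((
pos 28: ')' matches '('; pop; stack = (
pos 29: ')' matches '('; pop; stack = (empty)
pos 30: push '{'; stack = {
pos 31: '}' matches '{'; pop; stack = (empty)
pos 32: push '{'; stack = {
pos 33: push '{'; stack = {{
pos 34: '}' matches '{'; pop; stack = {
pos 35: '}' matches '{'; pop; stack = (empty)
end: stack empty → VALID
Verdict: properly nested → yes

Answer: yes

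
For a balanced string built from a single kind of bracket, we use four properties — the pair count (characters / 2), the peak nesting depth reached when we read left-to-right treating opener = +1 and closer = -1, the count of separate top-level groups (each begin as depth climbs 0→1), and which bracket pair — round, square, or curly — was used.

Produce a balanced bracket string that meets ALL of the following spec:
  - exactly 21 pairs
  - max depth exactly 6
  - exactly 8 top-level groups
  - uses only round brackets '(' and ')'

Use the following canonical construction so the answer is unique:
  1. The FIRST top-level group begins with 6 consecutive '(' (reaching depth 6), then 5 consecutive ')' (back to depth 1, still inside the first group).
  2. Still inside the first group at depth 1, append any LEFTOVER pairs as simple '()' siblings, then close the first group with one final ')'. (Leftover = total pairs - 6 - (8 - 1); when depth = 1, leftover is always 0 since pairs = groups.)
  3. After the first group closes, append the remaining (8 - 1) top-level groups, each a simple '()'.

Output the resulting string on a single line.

Spec: pairs=21 depth=6 groups=8
Leftover pairs = 21 - 6 - (8-1) = 8
First group: deep chain of depth 6 + 8 sibling pairs
Remaining 7 groups: simple '()' each

Answer: (((((()))))()()()()()()()())()()()()()()()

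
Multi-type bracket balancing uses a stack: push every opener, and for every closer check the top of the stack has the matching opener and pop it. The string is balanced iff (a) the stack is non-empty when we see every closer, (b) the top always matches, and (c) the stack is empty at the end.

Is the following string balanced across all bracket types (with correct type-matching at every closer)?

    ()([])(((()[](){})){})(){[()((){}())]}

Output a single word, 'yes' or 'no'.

pos 0: push '('; stack = (
pos 1: ')' matches '('; pop; stack = (empty)
pos 2: push '('; stack = (
pos 3: push '['; stack = ([
pos 4: ']' matches '['; pop; stack = (
pos 5: ')' matches '('; pop; stack = (empty)
pos 6: push '('; stack = (
pos 7: push '('; stack = ((
pos 8: push '('; stack = (((
pos 9: push '('; stack = ((((
pos 10: ')' matches '('; pop; stack = (((
pos 11: push '['; stack = ((([
pos 12: ']' matches '['; pop; stack = (((
pos 13: push '('; stack = ((((
pos 14: ')' matches '('; pop; stack = (((
pos 15: push '{'; stack = ((({
pos 16: '}' matches '{'; pop; stack = (((
pos 17: ')' matches '('; pop; stack = ((
pos 18: ')' matches '('; pop; stack = (
pos 19: push '{'; stack = ({
pos 20: '}' matches '{'; pop; stack = (
pos 21: ')' matches '('; pop; stack = (empty)
pos 22: push '('; stack = (
pos 23: ')' matches '('; pop; stack = (empty)
pos 24: push '{'; stack = {
pos 25: push '['; stack = {[
pos 26: push '('; stack = {[(
pos 27: ')' matches '('; pop; stack = {[
pos 28: push '('; stack = {[(
pos 29: push '('; stack = {[((
pos 30: ')' matches '('; pop; stack = {[(
pos 31: push '{'; stack = {[({
pos 32: '}' matches '{'; pop; stack = {[(
pos 33: push '('; stack = {[((
pos 34: ')' matches '('; pop; stack = {[(
pos 35: ')' matches '('; pop; stack = {[
pos 36: ']' matches '['; pop; stack = {
pos 37: '}' matches '{'; pop; stack = (empty)
end: stack empty → VALID
Verdict: properly nested → yes

Answer: yes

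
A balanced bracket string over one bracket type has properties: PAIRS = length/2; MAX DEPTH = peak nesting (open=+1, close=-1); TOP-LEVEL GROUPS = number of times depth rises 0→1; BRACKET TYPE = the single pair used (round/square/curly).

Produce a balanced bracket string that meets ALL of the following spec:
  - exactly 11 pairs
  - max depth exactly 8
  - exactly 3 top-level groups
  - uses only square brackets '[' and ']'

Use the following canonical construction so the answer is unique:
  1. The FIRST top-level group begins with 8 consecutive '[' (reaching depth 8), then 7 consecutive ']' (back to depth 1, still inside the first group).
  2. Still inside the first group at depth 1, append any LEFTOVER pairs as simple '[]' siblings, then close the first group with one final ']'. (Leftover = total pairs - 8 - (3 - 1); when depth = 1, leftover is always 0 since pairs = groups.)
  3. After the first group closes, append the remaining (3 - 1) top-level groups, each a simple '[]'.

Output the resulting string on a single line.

Answer: [[[[[[[[]]]]]]][]][][]

Derivation:
Spec: pairs=11 depth=8 groups=3
Leftover pairs = 11 - 8 - (3-1) = 1
First group: deep chain of depth 8 + 1 sibling pairs
Remaining 2 groups: simple '[]' each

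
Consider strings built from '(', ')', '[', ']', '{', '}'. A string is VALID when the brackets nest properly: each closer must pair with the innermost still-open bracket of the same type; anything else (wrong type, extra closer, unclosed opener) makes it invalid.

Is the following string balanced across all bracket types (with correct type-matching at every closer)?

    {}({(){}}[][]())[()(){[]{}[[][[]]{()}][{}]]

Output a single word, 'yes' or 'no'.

Answer: no

Derivation:
pos 0: push '{'; stack = {
pos 1: '}' matches '{'; pop; stack = (empty)
pos 2: push '('; stack = (
pos 3: push '{'; stack = ({
pos 4: push '('; stack = ({(
pos 5: ')' matches '('; pop; stack = ({
pos 6: push '{'; stack = ({{
pos 7: '}' matches '{'; pop; stack = ({
pos 8: '}' matches '{'; pop; stack = (
pos 9: push '['; stack = ([
pos 10: ']' matches '['; pop; stack = (
pos 11: push '['; stack = ([
pos 12: ']' matches '['; pop; stack = (
pos 13: push '('; stack = ((
pos 14: ')' matches '('; pop; stack = (
pos 15: ')' matches '('; pop; stack = (empty)
pos 16: push '['; stack = [
pos 17: push '('; stack = [(
pos 18: ')' matches '('; pop; stack = [
pos 19: push '('; stack = [(
pos 20: ')' matches '('; pop; stack = [
pos 21: push '{'; stack = [{
pos 22: push '['; stack = [{[
pos 23: ']' matches '['; pop; stack = [{
pos 24: push '{'; stack = [{{
pos 25: '}' matches '{'; pop; stack = [{
pos 26: push '['; stack = [{[
pos 27: push '['; stack = [{[[
pos 28: ']' matches '['; pop; stack = [{[
pos 29: push '['; stack = [{[[
pos 30: push '['; stack = [{[[[
pos 31: ']' matches '['; pop; stack = [{[[
pos 32: ']' matches '['; pop; stack = [{[
pos 33: push '{'; stack = [{[{
pos 34: push '('; stack = [{[{(
pos 35: ')' matches '('; pop; stack = [{[{
pos 36: '}' matches '{'; pop; stack = [{[
pos 37: ']' matches '['; pop; stack = [{
pos 38: push '['; stack = [{[
pos 39: push '{'; stack = [{[{
pos 40: '}' matches '{'; pop; stack = [{[
pos 41: ']' matches '['; pop; stack = [{
pos 42: saw closer ']' but top of stack is '{' (expected '}') → INVALID
Verdict: type mismatch at position 42: ']' closes '{' → no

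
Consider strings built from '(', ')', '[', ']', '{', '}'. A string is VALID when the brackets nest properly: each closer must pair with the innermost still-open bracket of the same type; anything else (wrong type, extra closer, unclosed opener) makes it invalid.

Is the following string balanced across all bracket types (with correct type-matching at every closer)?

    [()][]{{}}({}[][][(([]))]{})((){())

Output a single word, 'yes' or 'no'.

pos 0: push '['; stack = [
pos 1: push '('; stack = [(
pos 2: ')' matches '('; pop; stack = [
pos 3: ']' matches '['; pop; stack = (empty)
pos 4: push '['; stack = [
pos 5: ']' matches '['; pop; stack = (empty)
pos 6: push '{'; stack = {
pos 7: push '{'; stack = {{
pos 8: '}' matches '{'; pop; stack = {
pos 9: '}' matches '{'; pop; stack = (empty)
pos 10: push '('; stack = (
pos 11: push '{'; stack = ({
pos 12: '}' matches '{'; pop; stack = (
pos 13: push '['; stack = ([
pos 14: ']' matches '['; pop; stack = (
pos 15: push '['; stack = ([
pos 16: ']' matches '['; pop; stack = (
pos 17: push '['; stack = ([
pos 18: push '('; stack = ([(
pos 19: push '('; stack = ([((
pos 20: push '['; stack = ([(([
pos 21: ']' matches '['; pop; stack = ([((
pos 22: ')' matches '('; pop; stack = ([(
pos 23: ')' matches '('; pop; stack = ([
pos 24: ']' matches '['; pop; stack = (
pos 25: push '{'; stack = ({
pos 26: '}' matches '{'; pop; stack = (
pos 27: ')' matches '('; pop; stack = (empty)
pos 28: push '('; stack = (
pos 29: push '('; stack = ((
pos 30: ')' matches '('; pop; stack = (
pos 31: push '{'; stack = ({
pos 32: push '('; stack = ({(
pos 33: ')' matches '('; pop; stack = ({
pos 34: saw closer ')' but top of stack is '{' (expected '}') → INVALID
Verdict: type mismatch at position 34: ')' closes '{' → no

Answer: no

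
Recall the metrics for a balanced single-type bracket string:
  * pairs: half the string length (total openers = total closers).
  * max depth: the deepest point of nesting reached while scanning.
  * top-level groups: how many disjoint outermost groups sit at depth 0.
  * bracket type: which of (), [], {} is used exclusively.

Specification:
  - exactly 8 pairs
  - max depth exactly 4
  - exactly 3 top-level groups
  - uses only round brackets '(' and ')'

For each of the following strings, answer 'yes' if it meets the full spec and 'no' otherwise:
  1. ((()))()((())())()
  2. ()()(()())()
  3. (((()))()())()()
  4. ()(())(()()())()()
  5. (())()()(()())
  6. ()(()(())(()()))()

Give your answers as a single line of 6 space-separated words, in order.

Answer: no no yes no no no

Derivation:
String 1 '((()))()((())())()': depth seq [1 2 3 2 1 0 1 0 1 2 3 2 1 2 1 0 1 0]
  -> pairs=9 depth=3 groups=4 -> no
String 2 '()()(()())()': depth seq [1 0 1 0 1 2 1 2 1 0 1 0]
  -> pairs=6 depth=2 groups=4 -> no
String 3 '(((()))()())()()': depth seq [1 2 3 4 3 2 1 2 1 2 1 0 1 0 1 0]
  -> pairs=8 depth=4 groups=3 -> yes
String 4 '()(())(()()())()()': depth seq [1 0 1 2 1 0 1 2 1 2 1 2 1 0 1 0 1 0]
  -> pairs=9 depth=2 groups=5 -> no
String 5 '(())()()(()())': depth seq [1 2 1 0 1 0 1 0 1 2 1 2 1 0]
  -> pairs=7 depth=2 groups=4 -> no
String 6 '()(()(())(()()))()': depth seq [1 0 1 2 1 2 3 2 1 2 3 2 3 2 1 0 1 0]
  -> pairs=9 depth=3 groups=3 -> no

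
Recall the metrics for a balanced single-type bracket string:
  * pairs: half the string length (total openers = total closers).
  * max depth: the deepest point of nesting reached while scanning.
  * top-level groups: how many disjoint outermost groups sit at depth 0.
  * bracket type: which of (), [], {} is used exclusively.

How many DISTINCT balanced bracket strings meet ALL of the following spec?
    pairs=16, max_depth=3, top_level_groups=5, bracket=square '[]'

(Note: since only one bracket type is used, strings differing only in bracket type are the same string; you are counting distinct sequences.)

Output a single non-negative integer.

Spec: pairs=16 depth=3 groups=5
Count(depth <= 3) = 261760
Count(depth <= 2) = 1365
Count(depth == 3) = 261760 - 1365 = 260395

Answer: 260395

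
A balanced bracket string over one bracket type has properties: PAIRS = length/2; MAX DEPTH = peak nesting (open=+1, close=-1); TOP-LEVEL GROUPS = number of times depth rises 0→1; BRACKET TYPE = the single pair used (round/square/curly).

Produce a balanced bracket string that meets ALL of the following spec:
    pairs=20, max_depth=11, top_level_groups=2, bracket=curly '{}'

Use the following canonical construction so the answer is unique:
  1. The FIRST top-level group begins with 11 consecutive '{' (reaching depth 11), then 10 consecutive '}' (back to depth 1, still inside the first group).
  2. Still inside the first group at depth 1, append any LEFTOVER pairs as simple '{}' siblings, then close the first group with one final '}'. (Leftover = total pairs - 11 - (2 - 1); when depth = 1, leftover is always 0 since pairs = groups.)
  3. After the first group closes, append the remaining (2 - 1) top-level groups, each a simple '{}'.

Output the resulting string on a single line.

Spec: pairs=20 depth=11 groups=2
Leftover pairs = 20 - 11 - (2-1) = 8
First group: deep chain of depth 11 + 8 sibling pairs
Remaining 1 groups: simple '{}' each

Answer: {{{{{{{{{{{}}}}}}}}}}{}{}{}{}{}{}{}{}}{}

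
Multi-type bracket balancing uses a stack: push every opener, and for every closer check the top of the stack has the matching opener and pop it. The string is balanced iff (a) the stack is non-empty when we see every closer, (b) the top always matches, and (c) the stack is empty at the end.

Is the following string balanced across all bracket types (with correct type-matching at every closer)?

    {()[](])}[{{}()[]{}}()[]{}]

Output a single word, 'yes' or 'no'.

pos 0: push '{'; stack = {
pos 1: push '('; stack = {(
pos 2: ')' matches '('; pop; stack = {
pos 3: push '['; stack = {[
pos 4: ']' matches '['; pop; stack = {
pos 5: push '('; stack = {(
pos 6: saw closer ']' but top of stack is '(' (expected ')') → INVALID
Verdict: type mismatch at position 6: ']' closes '(' → no

Answer: no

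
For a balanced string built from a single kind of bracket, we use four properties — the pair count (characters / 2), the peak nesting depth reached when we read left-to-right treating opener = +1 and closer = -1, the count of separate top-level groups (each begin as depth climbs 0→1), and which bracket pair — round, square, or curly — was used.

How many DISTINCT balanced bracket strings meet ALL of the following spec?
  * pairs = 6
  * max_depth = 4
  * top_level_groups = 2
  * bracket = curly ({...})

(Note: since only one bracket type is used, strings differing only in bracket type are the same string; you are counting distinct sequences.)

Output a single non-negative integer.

Answer: 12

Derivation:
Spec: pairs=6 depth=4 groups=2
Count(depth <= 4) = 40
Count(depth <= 3) = 28
Count(depth == 4) = 40 - 28 = 12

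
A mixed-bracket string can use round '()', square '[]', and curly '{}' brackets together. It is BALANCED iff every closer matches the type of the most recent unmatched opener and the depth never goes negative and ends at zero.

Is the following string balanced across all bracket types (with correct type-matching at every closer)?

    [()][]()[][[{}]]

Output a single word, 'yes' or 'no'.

pos 0: push '['; stack = [
pos 1: push '('; stack = [(
pos 2: ')' matches '('; pop; stack = [
pos 3: ']' matches '['; pop; stack = (empty)
pos 4: push '['; stack = [
pos 5: ']' matches '['; pop; stack = (empty)
pos 6: push '('; stack = (
pos 7: ')' matches '('; pop; stack = (empty)
pos 8: push '['; stack = [
pos 9: ']' matches '['; pop; stack = (empty)
pos 10: push '['; stack = [
pos 11: push '['; stack = [[
pos 12: push '{'; stack = [[{
pos 13: '}' matches '{'; pop; stack = [[
pos 14: ']' matches '['; pop; stack = [
pos 15: ']' matches '['; pop; stack = (empty)
end: stack empty → VALID
Verdict: properly nested → yes

Answer: yes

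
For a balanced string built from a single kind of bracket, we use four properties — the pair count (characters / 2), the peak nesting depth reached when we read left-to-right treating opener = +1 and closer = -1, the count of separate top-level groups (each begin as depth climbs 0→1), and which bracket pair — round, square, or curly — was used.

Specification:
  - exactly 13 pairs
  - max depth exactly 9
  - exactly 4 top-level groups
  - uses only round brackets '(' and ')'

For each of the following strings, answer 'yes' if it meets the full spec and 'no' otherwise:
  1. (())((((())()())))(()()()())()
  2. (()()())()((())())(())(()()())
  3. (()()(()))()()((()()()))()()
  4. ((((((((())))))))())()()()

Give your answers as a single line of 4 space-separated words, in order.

Answer: no no no yes

Derivation:
String 1 '(())((((())()())))(()()()())()': depth seq [1 2 1 0 1 2 3 4 5 4 3 4 3 4 3 2 1 0 1 2 1 2 1 2 1 2 1 0 1 0]
  -> pairs=15 depth=5 groups=4 -> no
String 2 '(()()())()((())())(())(()()())': depth seq [1 2 1 2 1 2 1 0 1 0 1 2 3 2 1 2 1 0 1 2 1 0 1 2 1 2 1 2 1 0]
  -> pairs=15 depth=3 groups=5 -> no
String 3 '(()()(()))()()((()()()))()()': depth seq [1 2 1 2 1 2 3 2 1 0 1 0 1 0 1 2 3 2 3 2 3 2 1 0 1 0 1 0]
  -> pairs=14 depth=3 groups=6 -> no
String 4 '((((((((())))))))())()()()': depth seq [1 2 3 4 5 6 7 8 9 8 7 6 5 4 3 2 1 2 1 0 1 0 1 0 1 0]
  -> pairs=13 depth=9 groups=4 -> yes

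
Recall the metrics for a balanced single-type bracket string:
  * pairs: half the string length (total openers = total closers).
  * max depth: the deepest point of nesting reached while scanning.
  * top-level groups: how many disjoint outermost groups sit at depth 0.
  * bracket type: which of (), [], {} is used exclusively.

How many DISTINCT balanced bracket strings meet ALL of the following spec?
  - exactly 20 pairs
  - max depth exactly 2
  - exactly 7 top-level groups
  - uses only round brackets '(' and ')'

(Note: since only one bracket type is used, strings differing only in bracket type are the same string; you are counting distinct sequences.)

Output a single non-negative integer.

Answer: 27132

Derivation:
Spec: pairs=20 depth=2 groups=7
Count(depth <= 2) = 27132
Count(depth <= 1) = 0
Count(depth == 2) = 27132 - 0 = 27132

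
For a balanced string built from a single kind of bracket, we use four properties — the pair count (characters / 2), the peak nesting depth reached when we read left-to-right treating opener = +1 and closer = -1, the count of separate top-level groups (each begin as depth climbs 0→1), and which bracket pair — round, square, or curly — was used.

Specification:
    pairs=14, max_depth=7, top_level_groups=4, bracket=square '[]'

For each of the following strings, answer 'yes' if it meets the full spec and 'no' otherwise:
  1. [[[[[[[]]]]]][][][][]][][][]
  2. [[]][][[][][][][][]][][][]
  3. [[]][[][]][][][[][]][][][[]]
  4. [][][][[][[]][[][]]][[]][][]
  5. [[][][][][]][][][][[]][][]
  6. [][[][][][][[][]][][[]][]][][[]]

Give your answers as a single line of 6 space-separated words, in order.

Answer: yes no no no no no

Derivation:
String 1 '[[[[[[[]]]]]][][][][]][][][]': depth seq [1 2 3 4 5 6 7 6 5 4 3 2 1 2 1 2 1 2 1 2 1 0 1 0 1 0 1 0]
  -> pairs=14 depth=7 groups=4 -> yes
String 2 '[[]][][[][][][][][]][][][]': depth seq [1 2 1 0 1 0 1 2 1 2 1 2 1 2 1 2 1 2 1 0 1 0 1 0 1 0]
  -> pairs=13 depth=2 groups=6 -> no
String 3 '[[]][[][]][][][[][]][][][[]]': depth seq [1 2 1 0 1 2 1 2 1 0 1 0 1 0 1 2 1 2 1 0 1 0 1 0 1 2 1 0]
  -> pairs=14 depth=2 groups=8 -> no
String 4 '[][][][[][[]][[][]]][[]][][]': depth seq [1 0 1 0 1 0 1 2 1 2 3 2 1 2 3 2 3 2 1 0 1 2 1 0 1 0 1 0]
  -> pairs=14 depth=3 groups=7 -> no
String 5 '[[][][][][]][][][][[]][][]': depth seq [1 2 1 2 1 2 1 2 1 2 1 0 1 0 1 0 1 0 1 2 1 0 1 0 1 0]
  -> pairs=13 depth=2 groups=7 -> no
String 6 '[][[][][][][[][]][][[]][]][][[]]': depth seq [1 0 1 2 1 2 1 2 1 2 1 2 3 2 3 2 1 2 1 2 3 2 1 2 1 0 1 0 1 2 1 0]
  -> pairs=16 depth=3 groups=4 -> no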